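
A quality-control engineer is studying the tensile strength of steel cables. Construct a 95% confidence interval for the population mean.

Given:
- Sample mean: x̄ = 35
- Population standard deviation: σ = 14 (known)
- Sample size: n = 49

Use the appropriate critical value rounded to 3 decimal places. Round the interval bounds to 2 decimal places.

The population standard deviation σ is known, so use a z-interval (standard normal critical value).

For 95% confidence, z* = 1.96 (from standard normal table)

Standard error: SE = σ/√n = 14/√49 = 2.000000

Margin of error: E = z* × SE = 1.96 × 2.000000 = 3.9200

Z-interval: x̄ ± E = 35 ± 3.9200 = (31.0800, 38.9200)

Rounded to 2 decimal places:

(31.08, 38.92)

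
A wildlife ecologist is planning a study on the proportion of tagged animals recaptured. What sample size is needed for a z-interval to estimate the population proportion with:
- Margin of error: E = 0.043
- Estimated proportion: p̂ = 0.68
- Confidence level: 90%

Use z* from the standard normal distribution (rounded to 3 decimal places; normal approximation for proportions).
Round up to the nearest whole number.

Using z* for proportion z-interval (normal approximation).

For 90% confidence, z* = 1.645 (from standard normal table)

Sample size formula for proportion z-interval: n = z*²p̂(1-p̂)/E²

n = 1.645² × 0.68 × 0.32 / 0.043²
  = 2.706025 × 0.2176 / 0.001849
  = 318.4592

Round up to the nearest whole number: n = 319

319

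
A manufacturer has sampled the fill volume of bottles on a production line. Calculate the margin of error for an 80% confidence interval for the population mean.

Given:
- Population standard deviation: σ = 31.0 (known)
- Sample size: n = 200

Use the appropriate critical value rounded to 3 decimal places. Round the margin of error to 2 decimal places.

The population standard deviation σ is known, so use the z-interval margin of error formula.

For 80% confidence, z* = 1.282 (from standard normal table)

Margin of error formula for z-interval: E = z* × σ/√n

E = 1.282 × 31.0/√200
  = 1.282 × 2.192031
  = 2.8102

Rounded to 2 decimal places:

2.81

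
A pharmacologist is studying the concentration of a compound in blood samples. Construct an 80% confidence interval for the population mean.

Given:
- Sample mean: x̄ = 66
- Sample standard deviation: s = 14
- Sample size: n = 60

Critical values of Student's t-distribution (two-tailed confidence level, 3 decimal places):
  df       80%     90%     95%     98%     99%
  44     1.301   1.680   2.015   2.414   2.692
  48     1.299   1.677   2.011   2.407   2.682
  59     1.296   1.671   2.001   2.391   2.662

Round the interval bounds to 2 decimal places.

The population standard deviation σ is unknown (only the sample standard deviation s is given), so use a t-interval with df = n - 1 = 60 - 1 = 59.

For 80% confidence with df = 59, t* = 1.296 (from t-table)

Standard error: SE = s/√n = 14/√60 = 1.807392

Margin of error: E = t* × SE = 1.296 × 1.807392 = 2.3424

T-interval: x̄ ± E = 66 ± 2.3424 = (63.6576, 68.3424)

Rounded to 2 decimal places:

(63.66, 68.34)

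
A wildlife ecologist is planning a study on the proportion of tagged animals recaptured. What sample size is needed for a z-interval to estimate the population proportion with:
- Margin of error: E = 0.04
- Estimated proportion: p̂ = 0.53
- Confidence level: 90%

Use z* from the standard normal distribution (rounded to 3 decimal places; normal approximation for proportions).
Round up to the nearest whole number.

Using z* for proportion z-interval (normal approximation).

For 90% confidence, z* = 1.645 (from standard normal table)

Sample size formula for proportion z-interval: n = z*²p̂(1-p̂)/E²

n = 1.645² × 0.53 × 0.47 / 0.04²
  = 2.706025 × 0.2491 / 0.0016
  = 421.2943

Round up to the nearest whole number: n = 422

422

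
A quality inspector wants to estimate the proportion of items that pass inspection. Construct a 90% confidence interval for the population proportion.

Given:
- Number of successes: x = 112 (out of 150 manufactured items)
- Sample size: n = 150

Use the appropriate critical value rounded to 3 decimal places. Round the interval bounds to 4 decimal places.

Sample proportion: p̂ = 112/150 = 0.746667

Check conditions for normal approximation:
  np̂ = 112 ≥ 10 ✓
  n(1-p̂) = 38 ≥ 10 ✓

The sample is large enough, so use a z-interval (normal approximation) for the proportion.

For 90% confidence, z* = 1.645 (from standard normal table)

Standard error: SE = √(p̂(1-p̂)/n) = √(0.746667×0.253333/150) = 0.03551108

Margin of error: E = z* × SE = 1.645 × 0.03551108 = 0.058416

Z-interval: p̂ ± E = 0.746667 ± 0.058416 = (0.688251, 0.805082)

Rounded to 4 decimal places:

(0.6883, 0.8051)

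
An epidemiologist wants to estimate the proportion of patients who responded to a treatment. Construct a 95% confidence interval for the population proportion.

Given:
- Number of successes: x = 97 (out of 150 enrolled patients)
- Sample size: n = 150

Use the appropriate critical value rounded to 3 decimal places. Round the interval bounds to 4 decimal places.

Sample proportion: p̂ = 97/150 = 0.646667

Check conditions for normal approximation:
  np̂ = 97 ≥ 10 ✓
  n(1-p̂) = 53 ≥ 10 ✓

The sample is large enough, so use a z-interval (normal approximation) for the proportion.

For 95% confidence, z* = 1.96 (from standard normal table)

Standard error: SE = √(p̂(1-p̂)/n) = √(0.646667×0.353333/150) = 0.03902895

Margin of error: E = z* × SE = 1.96 × 0.03902895 = 0.076497

Z-interval: p̂ ± E = 0.646667 ± 0.076497 = (0.570170, 0.723163)

Rounded to 4 decimal places:

(0.5702, 0.7232)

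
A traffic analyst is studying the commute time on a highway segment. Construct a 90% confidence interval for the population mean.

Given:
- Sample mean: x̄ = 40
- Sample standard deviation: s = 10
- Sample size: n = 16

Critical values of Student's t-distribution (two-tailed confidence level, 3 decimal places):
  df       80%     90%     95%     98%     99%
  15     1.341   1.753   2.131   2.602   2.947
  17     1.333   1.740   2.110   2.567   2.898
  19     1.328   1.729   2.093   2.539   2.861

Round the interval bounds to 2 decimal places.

The population standard deviation σ is unknown (only the sample standard deviation s is given), so use a t-interval with df = n - 1 = 16 - 1 = 15.

For 90% confidence with df = 15, t* = 1.753 (from t-table)

Standard error: SE = s/√n = 10/√16 = 2.500000

Margin of error: E = t* × SE = 1.753 × 2.500000 = 4.3825

T-interval: x̄ ± E = 40 ± 4.3825 = (35.6175, 44.3825)

Rounded to 2 decimal places:

(35.62, 44.38)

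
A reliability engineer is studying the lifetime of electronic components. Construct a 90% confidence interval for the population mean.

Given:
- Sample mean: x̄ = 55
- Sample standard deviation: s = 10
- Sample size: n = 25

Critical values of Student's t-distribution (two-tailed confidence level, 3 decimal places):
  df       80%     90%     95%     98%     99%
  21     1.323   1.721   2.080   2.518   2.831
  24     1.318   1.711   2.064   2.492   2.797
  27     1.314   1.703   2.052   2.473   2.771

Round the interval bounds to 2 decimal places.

The population standard deviation σ is unknown (only the sample standard deviation s is given), so use a t-interval with df = n - 1 = 25 - 1 = 24.

For 90% confidence with df = 24, t* = 1.711 (from t-table)

Standard error: SE = s/√n = 10/√25 = 2.000000

Margin of error: E = t* × SE = 1.711 × 2.000000 = 3.4220

T-interval: x̄ ± E = 55 ± 3.4220 = (51.5780, 58.4220)

Rounded to 2 decimal places:

(51.58, 58.42)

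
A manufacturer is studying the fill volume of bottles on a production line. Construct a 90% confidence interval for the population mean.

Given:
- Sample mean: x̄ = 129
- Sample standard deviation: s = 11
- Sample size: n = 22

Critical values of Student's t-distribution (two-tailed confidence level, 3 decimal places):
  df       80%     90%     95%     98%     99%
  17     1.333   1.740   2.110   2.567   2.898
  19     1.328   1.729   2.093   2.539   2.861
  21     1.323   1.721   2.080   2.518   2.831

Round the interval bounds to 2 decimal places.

The population standard deviation σ is unknown (only the sample standard deviation s is given), so use a t-interval with df = n - 1 = 22 - 1 = 21.

For 90% confidence with df = 21, t* = 1.721 (from t-table)

Standard error: SE = s/√n = 11/√22 = 2.345208

Margin of error: E = t* × SE = 1.721 × 2.345208 = 4.0361

T-interval: x̄ ± E = 129 ± 4.0361 = (124.9639, 133.0361)

Rounded to 2 decimal places:

(124.96, 133.04)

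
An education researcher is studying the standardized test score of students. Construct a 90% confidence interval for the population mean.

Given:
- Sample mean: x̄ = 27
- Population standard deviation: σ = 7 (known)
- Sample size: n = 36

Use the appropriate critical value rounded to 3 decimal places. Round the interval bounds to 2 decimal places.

The population standard deviation σ is known, so use a z-interval (standard normal critical value).

For 90% confidence, z* = 1.645 (from standard normal table)

Standard error: SE = σ/√n = 7/√36 = 1.166667

Margin of error: E = z* × SE = 1.645 × 1.166667 = 1.9192

Z-interval: x̄ ± E = 27 ± 1.9192 = (25.0808, 28.9192)

Rounded to 2 decimal places:

(25.08, 28.92)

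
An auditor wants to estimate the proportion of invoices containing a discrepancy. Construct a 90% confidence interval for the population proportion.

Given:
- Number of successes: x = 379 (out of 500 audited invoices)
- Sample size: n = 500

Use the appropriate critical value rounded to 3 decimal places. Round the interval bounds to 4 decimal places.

Sample proportion: p̂ = 379/500 = 0.758000

Check conditions for normal approximation:
  np̂ = 379 ≥ 10 ✓
  n(1-p̂) = 121 ≥ 10 ✓

The sample is large enough, so use a z-interval (normal approximation) for the proportion.

For 90% confidence, z* = 1.645 (from standard normal table)

Standard error: SE = √(p̂(1-p̂)/n) = √(0.758000×0.242000/500) = 0.01915390

Margin of error: E = z* × SE = 1.645 × 0.01915390 = 0.031508

Z-interval: p̂ ± E = 0.758000 ± 0.031508 = (0.726492, 0.789508)

Rounded to 4 decimal places:

(0.7265, 0.7895)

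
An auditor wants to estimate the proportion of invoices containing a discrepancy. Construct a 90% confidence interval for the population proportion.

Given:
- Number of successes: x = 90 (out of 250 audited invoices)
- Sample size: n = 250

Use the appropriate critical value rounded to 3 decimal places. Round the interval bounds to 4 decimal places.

Sample proportion: p̂ = 90/250 = 0.360000

Check conditions for normal approximation:
  np̂ = 90 ≥ 10 ✓
  n(1-p̂) = 160 ≥ 10 ✓

The sample is large enough, so use a z-interval (normal approximation) for the proportion.

For 90% confidence, z* = 1.645 (from standard normal table)

Standard error: SE = √(p̂(1-p̂)/n) = √(0.360000×0.640000/250) = 0.03035787

Margin of error: E = z* × SE = 1.645 × 0.03035787 = 0.049939

Z-interval: p̂ ± E = 0.360000 ± 0.049939 = (0.310061, 0.409939)

Rounded to 4 decimal places:

(0.3101, 0.4099)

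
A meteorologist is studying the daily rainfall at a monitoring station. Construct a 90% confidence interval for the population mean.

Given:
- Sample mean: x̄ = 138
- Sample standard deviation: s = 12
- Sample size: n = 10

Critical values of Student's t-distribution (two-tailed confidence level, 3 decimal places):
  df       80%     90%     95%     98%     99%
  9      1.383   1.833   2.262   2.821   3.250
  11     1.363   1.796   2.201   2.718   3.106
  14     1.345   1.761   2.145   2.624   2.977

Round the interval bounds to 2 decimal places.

The population standard deviation σ is unknown (only the sample standard deviation s is given), so use a t-interval with df = n - 1 = 10 - 1 = 9.

For 90% confidence with df = 9, t* = 1.833 (from t-table)

Standard error: SE = s/√n = 12/√10 = 3.794733

Margin of error: E = t* × SE = 1.833 × 3.794733 = 6.9557

T-interval: x̄ ± E = 138 ± 6.9557 = (131.0443, 144.9557)

Rounded to 2 decimal places:

(131.04, 144.96)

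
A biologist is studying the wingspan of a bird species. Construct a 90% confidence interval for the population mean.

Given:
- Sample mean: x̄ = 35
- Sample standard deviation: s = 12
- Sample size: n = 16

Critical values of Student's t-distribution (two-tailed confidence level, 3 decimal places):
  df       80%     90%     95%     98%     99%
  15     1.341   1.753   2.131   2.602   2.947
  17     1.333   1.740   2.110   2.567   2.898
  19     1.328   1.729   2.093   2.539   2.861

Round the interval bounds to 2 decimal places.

The population standard deviation σ is unknown (only the sample standard deviation s is given), so use a t-interval with df = n - 1 = 16 - 1 = 15.

For 90% confidence with df = 15, t* = 1.753 (from t-table)

Standard error: SE = s/√n = 12/√16 = 3.000000

Margin of error: E = t* × SE = 1.753 × 3.000000 = 5.2590

T-interval: x̄ ± E = 35 ± 5.2590 = (29.7410, 40.2590)

Rounded to 2 decimal places:

(29.74, 40.26)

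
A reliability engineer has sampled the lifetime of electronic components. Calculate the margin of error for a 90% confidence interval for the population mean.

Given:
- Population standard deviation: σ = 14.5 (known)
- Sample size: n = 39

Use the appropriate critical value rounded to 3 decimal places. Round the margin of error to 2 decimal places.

The population standard deviation σ is known, so use the z-interval margin of error formula.

For 90% confidence, z* = 1.645 (from standard normal table)

Margin of error formula for z-interval: E = z* × σ/√n

E = 1.645 × 14.5/√39
  = 1.645 × 2.321858
  = 3.8195

Rounded to 2 decimal places:

3.82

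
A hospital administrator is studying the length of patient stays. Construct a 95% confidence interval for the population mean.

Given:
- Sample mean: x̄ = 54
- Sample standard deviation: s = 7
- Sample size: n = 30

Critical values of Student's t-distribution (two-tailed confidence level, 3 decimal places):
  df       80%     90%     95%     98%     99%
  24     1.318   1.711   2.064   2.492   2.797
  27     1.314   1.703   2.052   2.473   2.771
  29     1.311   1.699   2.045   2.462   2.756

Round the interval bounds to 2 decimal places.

The population standard deviation σ is unknown (only the sample standard deviation s is given), so use a t-interval with df = n - 1 = 30 - 1 = 29.

For 95% confidence with df = 29, t* = 2.045 (from t-table)

Standard error: SE = s/√n = 7/√30 = 1.278019

Margin of error: E = t* × SE = 2.045 × 1.278019 = 2.6135

T-interval: x̄ ± E = 54 ± 2.6135 = (51.3865, 56.6135)

Rounded to 2 decimal places:

(51.39, 56.61)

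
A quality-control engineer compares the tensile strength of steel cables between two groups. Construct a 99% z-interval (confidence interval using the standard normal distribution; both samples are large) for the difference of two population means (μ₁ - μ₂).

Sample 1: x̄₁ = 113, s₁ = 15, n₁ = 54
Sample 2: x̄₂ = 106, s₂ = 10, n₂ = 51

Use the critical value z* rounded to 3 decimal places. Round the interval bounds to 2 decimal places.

Both samples are large (n₁ = 54 ≥ 30, n₂ = 51 ≥ 30), so a z-interval for the difference of means applies.

Point estimate: x̄₁ - x̄₂ = 113 - 106 = 7

Standard error: SE = √(s₁²/n₁ + s₂²/n₂)
= √(15²/54 + 10²/51)
= √(4.166667 + 1.960784)
= 2.475369

For 99% confidence, z* = 2.576 (from standard normal table)
Margin of error: E = z* × SE = 2.576 × 2.475369 = 6.3766

Z-interval: (x̄₁ - x̄₂) ± E = 7 ± 6.3766 = (0.6234, 13.3766)

Rounded to 2 decimal places:

(0.62, 13.38)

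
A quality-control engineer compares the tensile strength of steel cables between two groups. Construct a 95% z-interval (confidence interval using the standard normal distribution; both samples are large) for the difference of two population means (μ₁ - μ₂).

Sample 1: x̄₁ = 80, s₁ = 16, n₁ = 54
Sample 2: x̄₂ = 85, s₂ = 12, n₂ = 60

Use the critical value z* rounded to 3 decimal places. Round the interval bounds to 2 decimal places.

Both samples are large (n₁ = 54 ≥ 30, n₂ = 60 ≥ 30), so a z-interval for the difference of means applies.

Point estimate: x̄₁ - x̄₂ = 80 - 85 = -5

Standard error: SE = √(s₁²/n₁ + s₂²/n₂)
= √(16²/54 + 12²/60)
= √(4.740741 + 2.400000)
= 2.672216

For 95% confidence, z* = 1.96 (from standard normal table)
Margin of error: E = z* × SE = 1.96 × 2.672216 = 5.2375

Z-interval: (x̄₁ - x̄₂) ± E = -5 ± 5.2375 = (-10.2375, 0.2375)

Rounded to 2 decimal places:

(-10.24, 0.24)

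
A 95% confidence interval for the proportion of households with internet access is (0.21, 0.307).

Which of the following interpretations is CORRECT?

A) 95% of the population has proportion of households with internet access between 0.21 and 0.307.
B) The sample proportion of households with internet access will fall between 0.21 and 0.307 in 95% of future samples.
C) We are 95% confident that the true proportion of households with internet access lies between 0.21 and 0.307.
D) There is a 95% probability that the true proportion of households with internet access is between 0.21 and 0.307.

A confidence interval represents our confidence in the procedure, not a probability statement about the parameter.

Key concept: If we repeated this sampling process many times and computed a 95% CI each time, about 95% of those intervals would contain the true population parameter.

For this specific interval (0.21, 0.307):
- Midpoint (point estimate): 0.2585
- Margin of error: 0.0485

The correct interpretation is the one stating confidence that the true parameter lies in the interval — option C.

C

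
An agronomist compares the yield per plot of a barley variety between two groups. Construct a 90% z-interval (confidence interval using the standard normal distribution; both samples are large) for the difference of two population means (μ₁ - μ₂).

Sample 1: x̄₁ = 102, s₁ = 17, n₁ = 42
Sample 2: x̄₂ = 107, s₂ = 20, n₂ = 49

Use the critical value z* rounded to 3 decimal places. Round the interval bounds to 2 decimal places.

Both samples are large (n₁ = 42 ≥ 30, n₂ = 49 ≥ 30), so a z-interval for the difference of means applies.

Point estimate: x̄₁ - x̄₂ = 102 - 107 = -5

Standard error: SE = √(s₁²/n₁ + s₂²/n₂)
= √(17²/42 + 20²/49)
= √(6.880952 + 8.163265)
= 3.878688

For 90% confidence, z* = 1.645 (from standard normal table)
Margin of error: E = z* × SE = 1.645 × 3.878688 = 6.3804

Z-interval: (x̄₁ - x̄₂) ± E = -5 ± 6.3804 = (-11.3804, 1.3804)

Rounded to 2 decimal places:

(-11.38, 1.38)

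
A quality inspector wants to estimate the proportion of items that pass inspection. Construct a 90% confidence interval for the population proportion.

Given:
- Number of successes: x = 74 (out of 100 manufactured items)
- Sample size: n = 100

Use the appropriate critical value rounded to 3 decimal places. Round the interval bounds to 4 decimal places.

Sample proportion: p̂ = 74/100 = 0.740000

Check conditions for normal approximation:
  np̂ = 74 ≥ 10 ✓
  n(1-p̂) = 26 ≥ 10 ✓

The sample is large enough, so use a z-interval (normal approximation) for the proportion.

For 90% confidence, z* = 1.645 (from standard normal table)

Standard error: SE = √(p̂(1-p̂)/n) = √(0.740000×0.260000/100) = 0.04386342

Margin of error: E = z* × SE = 1.645 × 0.04386342 = 0.072155

Z-interval: p̂ ± E = 0.740000 ± 0.072155 = (0.667845, 0.812155)

Rounded to 4 decimal places:

(0.6678, 0.8122)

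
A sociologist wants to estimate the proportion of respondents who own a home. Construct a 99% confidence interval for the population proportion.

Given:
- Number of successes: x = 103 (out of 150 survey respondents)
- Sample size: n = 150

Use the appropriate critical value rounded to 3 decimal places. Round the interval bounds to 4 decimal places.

Sample proportion: p̂ = 103/150 = 0.686667

Check conditions for normal approximation:
  np̂ = 103 ≥ 10 ✓
  n(1-p̂) = 47 ≥ 10 ✓

The sample is large enough, so use a z-interval (normal approximation) for the proportion.

For 99% confidence, z* = 2.576 (from standard normal table)

Standard error: SE = √(p̂(1-p̂)/n) = √(0.686667×0.313333/150) = 0.03787308

Margin of error: E = z* × SE = 2.576 × 0.03787308 = 0.097561

Z-interval: p̂ ± E = 0.686667 ± 0.097561 = (0.589106, 0.784228)

Rounded to 4 decimal places:

(0.5891, 0.7842)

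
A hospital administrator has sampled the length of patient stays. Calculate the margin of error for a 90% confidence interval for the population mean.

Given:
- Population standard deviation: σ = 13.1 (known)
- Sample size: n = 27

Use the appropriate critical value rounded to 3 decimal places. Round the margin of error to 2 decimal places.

The population standard deviation σ is known, so use the z-interval margin of error formula.

For 90% confidence, z* = 1.645 (from standard normal table)

Margin of error formula for z-interval: E = z* × σ/√n

E = 1.645 × 13.1/√27
  = 1.645 × 2.521096
  = 4.1472

Rounded to 2 decimal places:

4.15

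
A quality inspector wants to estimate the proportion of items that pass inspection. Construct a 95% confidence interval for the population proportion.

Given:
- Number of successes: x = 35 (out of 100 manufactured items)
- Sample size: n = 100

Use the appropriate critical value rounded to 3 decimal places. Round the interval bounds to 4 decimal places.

Sample proportion: p̂ = 35/100 = 0.350000

Check conditions for normal approximation:
  np̂ = 35 ≥ 10 ✓
  n(1-p̂) = 65 ≥ 10 ✓

The sample is large enough, so use a z-interval (normal approximation) for the proportion.

For 95% confidence, z* = 1.96 (from standard normal table)

Standard error: SE = √(p̂(1-p̂)/n) = √(0.350000×0.650000/100) = 0.04769696

Margin of error: E = z* × SE = 1.96 × 0.04769696 = 0.093486

Z-interval: p̂ ± E = 0.350000 ± 0.093486 = (0.256514, 0.443486)

Rounded to 4 decimal places:

(0.2565, 0.4435)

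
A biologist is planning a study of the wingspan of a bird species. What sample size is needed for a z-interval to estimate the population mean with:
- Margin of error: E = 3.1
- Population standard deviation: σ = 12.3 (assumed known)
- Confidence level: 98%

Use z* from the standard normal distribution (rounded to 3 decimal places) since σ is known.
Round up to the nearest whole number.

Using z* since population σ is known (z-interval formula).

For 98% confidence, z* = 2.326 (from standard normal table)

Sample size formula for z-interval: n = (z*σ/E)²

n = (2.326 × 12.3 / 3.1)²
  = (9.228968)²
  = 85.1738

Round up to the nearest whole number: n = 86

86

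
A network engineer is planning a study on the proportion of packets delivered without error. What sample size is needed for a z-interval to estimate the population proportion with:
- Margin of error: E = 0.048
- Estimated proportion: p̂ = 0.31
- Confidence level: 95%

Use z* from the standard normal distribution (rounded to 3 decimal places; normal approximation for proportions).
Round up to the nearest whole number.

Using z* for proportion z-interval (normal approximation).

For 95% confidence, z* = 1.96 (from standard normal table)

Sample size formula for proportion z-interval: n = z*²p̂(1-p̂)/E²

n = 1.96² × 0.31 × 0.69 / 0.048²
  = 3.8416 × 0.2139 / 0.002304
  = 356.6485

Round up to the nearest whole number: n = 357

357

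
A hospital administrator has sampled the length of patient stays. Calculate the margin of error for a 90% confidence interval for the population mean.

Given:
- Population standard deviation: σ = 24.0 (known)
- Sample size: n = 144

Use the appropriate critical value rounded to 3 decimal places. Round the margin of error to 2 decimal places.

The population standard deviation σ is known, so use the z-interval margin of error formula.

For 90% confidence, z* = 1.645 (from standard normal table)

Margin of error formula for z-interval: E = z* × σ/√n

E = 1.645 × 24.0/√144
  = 1.645 × 2.000000
  = 3.2900

Rounded to 2 decimal places:

3.29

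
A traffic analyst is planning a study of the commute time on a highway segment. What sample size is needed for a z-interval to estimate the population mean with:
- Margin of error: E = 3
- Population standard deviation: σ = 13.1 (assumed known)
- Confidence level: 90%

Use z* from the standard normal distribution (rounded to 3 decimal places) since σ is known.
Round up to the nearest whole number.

Using z* since population σ is known (z-interval formula).

For 90% confidence, z* = 1.645 (from standard normal table)

Sample size formula for z-interval: n = (z*σ/E)²

n = (1.645 × 13.1 / 3)²
  = (7.183167)²
  = 51.5979

Round up to the nearest whole number: n = 52

52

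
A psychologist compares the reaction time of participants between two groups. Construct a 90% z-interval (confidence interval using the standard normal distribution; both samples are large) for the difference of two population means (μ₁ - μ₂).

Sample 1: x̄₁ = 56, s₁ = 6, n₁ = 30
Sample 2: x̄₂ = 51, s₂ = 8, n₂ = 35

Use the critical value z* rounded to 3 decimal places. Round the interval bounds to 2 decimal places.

Both samples are large (n₁ = 30 ≥ 30, n₂ = 35 ≥ 30), so a z-interval for the difference of means applies.

Point estimate: x̄₁ - x̄₂ = 56 - 51 = 5

Standard error: SE = √(s₁²/n₁ + s₂²/n₂)
= √(6²/30 + 8²/35)
= √(1.200000 + 1.828571)
= 1.740279

For 90% confidence, z* = 1.645 (from standard normal table)
Margin of error: E = z* × SE = 1.645 × 1.740279 = 2.8628

Z-interval: (x̄₁ - x̄₂) ± E = 5 ± 2.8628 = (2.1372, 7.8628)

Rounded to 2 decimal places:

(2.14, 7.86)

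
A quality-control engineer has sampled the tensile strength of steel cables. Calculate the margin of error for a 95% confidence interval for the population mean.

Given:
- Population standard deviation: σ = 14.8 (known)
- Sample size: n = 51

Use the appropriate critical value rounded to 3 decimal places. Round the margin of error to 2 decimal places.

The population standard deviation σ is known, so use the z-interval margin of error formula.

For 95% confidence, z* = 1.96 (from standard normal table)

Margin of error formula for z-interval: E = z* × σ/√n

E = 1.96 × 14.8/√51
  = 1.96 × 2.072415
  = 4.0619

Rounded to 2 decimal places:

4.06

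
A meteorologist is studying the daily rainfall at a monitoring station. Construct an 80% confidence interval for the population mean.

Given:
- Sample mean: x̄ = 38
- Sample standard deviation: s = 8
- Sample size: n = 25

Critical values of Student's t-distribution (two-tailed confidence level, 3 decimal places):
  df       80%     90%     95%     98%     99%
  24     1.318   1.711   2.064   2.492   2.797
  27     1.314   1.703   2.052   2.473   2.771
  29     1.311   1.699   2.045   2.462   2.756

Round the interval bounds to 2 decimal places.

The population standard deviation σ is unknown (only the sample standard deviation s is given), so use a t-interval with df = n - 1 = 25 - 1 = 24.

For 80% confidence with df = 24, t* = 1.318 (from t-table)

Standard error: SE = s/√n = 8/√25 = 1.600000

Margin of error: E = t* × SE = 1.318 × 1.600000 = 2.1088

T-interval: x̄ ± E = 38 ± 2.1088 = (35.8912, 40.1088)

Rounded to 2 decimal places:

(35.89, 40.11)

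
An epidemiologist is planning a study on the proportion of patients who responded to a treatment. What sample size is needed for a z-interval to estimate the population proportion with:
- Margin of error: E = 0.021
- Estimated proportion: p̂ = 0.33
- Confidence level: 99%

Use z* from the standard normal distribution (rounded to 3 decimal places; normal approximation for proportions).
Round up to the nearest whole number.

Using z* for proportion z-interval (normal approximation).

For 99% confidence, z* = 2.576 (from standard normal table)

Sample size formula for proportion z-interval: n = z*²p̂(1-p̂)/E²

n = 2.576² × 0.33 × 0.67 / 0.021²
  = 6.635776 × 0.2211 / 0.000441
  = 3326.9163

Round up to the nearest whole number: n = 3327

3327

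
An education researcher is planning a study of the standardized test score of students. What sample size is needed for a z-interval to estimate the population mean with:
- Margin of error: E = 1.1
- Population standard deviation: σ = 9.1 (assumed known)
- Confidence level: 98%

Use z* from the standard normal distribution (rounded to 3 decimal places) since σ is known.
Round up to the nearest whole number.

Using z* since population σ is known (z-interval formula).

For 98% confidence, z* = 2.326 (from standard normal table)

Sample size formula for z-interval: n = (z*σ/E)²

n = (2.326 × 9.1 / 1.1)²
  = (19.242364)²
  = 370.2686

Round up to the nearest whole number: n = 371

371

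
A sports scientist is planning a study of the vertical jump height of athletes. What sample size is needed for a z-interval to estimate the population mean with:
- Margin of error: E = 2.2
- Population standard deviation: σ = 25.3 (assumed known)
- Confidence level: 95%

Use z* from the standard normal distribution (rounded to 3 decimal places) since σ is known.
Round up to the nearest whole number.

Using z* since population σ is known (z-interval formula).

For 95% confidence, z* = 1.96 (from standard normal table)

Sample size formula for z-interval: n = (z*σ/E)²

n = (1.96 × 25.3 / 2.2)²
  = (22.540000)²
  = 508.0516

Round up to the nearest whole number: n = 509

509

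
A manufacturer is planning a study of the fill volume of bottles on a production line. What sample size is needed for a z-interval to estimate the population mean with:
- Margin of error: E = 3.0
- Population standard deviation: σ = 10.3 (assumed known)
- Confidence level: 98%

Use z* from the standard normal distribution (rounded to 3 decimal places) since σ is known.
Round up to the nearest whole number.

Using z* since population σ is known (z-interval formula).

For 98% confidence, z* = 2.326 (from standard normal table)

Sample size formula for z-interval: n = (z*σ/E)²

n = (2.326 × 10.3 / 3.0)²
  = (7.985933)²
  = 63.7751

Round up to the nearest whole number: n = 64

64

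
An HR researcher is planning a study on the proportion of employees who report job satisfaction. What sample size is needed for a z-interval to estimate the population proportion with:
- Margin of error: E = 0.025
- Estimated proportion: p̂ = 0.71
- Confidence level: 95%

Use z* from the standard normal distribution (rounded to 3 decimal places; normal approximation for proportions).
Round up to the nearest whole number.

Using z* for proportion z-interval (normal approximation).

For 95% confidence, z* = 1.96 (from standard normal table)

Sample size formula for proportion z-interval: n = z*²p̂(1-p̂)/E²

n = 1.96² × 0.71 × 0.29 / 0.025²
  = 3.8416 × 0.2059 / 0.000625
  = 1265.5767

Round up to the nearest whole number: n = 1266

1266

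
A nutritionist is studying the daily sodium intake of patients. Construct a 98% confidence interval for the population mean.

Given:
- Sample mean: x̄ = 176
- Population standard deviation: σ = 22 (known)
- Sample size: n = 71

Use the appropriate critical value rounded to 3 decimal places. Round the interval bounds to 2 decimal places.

The population standard deviation σ is known, so use a z-interval (standard normal critical value).

For 98% confidence, z* = 2.326 (from standard normal table)

Standard error: SE = σ/√n = 22/√71 = 2.610920

Margin of error: E = z* × SE = 2.326 × 2.610920 = 6.0730

Z-interval: x̄ ± E = 176 ± 6.0730 = (169.9270, 182.0730)

Rounded to 2 decimal places:

(169.93, 182.07)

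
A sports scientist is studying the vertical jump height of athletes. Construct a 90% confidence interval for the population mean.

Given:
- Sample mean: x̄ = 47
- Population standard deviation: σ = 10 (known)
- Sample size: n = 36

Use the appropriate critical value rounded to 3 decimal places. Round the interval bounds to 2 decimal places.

The population standard deviation σ is known, so use a z-interval (standard normal critical value).

For 90% confidence, z* = 1.645 (from standard normal table)

Standard error: SE = σ/√n = 10/√36 = 1.666667

Margin of error: E = z* × SE = 1.645 × 1.666667 = 2.7417

Z-interval: x̄ ± E = 47 ± 2.7417 = (44.2583, 49.7417)

Rounded to 2 decimal places:

(44.26, 49.74)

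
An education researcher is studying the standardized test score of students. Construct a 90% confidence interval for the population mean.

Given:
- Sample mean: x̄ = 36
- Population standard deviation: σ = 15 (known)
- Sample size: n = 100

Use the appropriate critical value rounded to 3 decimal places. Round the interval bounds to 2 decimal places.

The population standard deviation σ is known, so use a z-interval (standard normal critical value).

For 90% confidence, z* = 1.645 (from standard normal table)

Standard error: SE = σ/√n = 15/√100 = 1.500000

Margin of error: E = z* × SE = 1.645 × 1.500000 = 2.4675

Z-interval: x̄ ± E = 36 ± 2.4675 = (33.5325, 38.4675)

Rounded to 2 decimal places:

(33.53, 38.47)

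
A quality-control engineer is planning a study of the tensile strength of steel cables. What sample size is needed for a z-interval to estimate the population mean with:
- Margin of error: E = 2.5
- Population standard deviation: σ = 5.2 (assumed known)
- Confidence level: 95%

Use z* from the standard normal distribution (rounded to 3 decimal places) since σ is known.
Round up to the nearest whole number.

Using z* since population σ is known (z-interval formula).

For 95% confidence, z* = 1.96 (from standard normal table)

Sample size formula for z-interval: n = (z*σ/E)²

n = (1.96 × 5.2 / 2.5)²
  = (4.076800)²
  = 16.6203

Round up to the nearest whole number: n = 17

17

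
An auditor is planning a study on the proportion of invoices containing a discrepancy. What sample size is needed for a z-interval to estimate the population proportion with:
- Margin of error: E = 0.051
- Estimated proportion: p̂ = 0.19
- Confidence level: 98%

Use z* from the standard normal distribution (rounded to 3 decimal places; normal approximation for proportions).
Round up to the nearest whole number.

Using z* for proportion z-interval (normal approximation).

For 98% confidence, z* = 2.326 (from standard normal table)

Sample size formula for proportion z-interval: n = z*²p̂(1-p̂)/E²

n = 2.326² × 0.19 × 0.81 / 0.051²
  = 5.410276 × 0.1539 / 0.002601
  = 320.1236

Round up to the nearest whole number: n = 321

321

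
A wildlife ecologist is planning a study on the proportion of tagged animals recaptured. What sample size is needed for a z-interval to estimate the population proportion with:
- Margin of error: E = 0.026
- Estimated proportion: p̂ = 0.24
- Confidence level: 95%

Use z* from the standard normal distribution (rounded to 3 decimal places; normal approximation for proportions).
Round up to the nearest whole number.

Using z* for proportion z-interval (normal approximation).

For 95% confidence, z* = 1.96 (from standard normal table)

Sample size formula for proportion z-interval: n = z*²p̂(1-p̂)/E²

n = 1.96² × 0.24 × 0.76 / 0.026²
  = 3.8416 × 0.1824 / 0.000676
  = 1036.5501

Round up to the nearest whole number: n = 1037

1037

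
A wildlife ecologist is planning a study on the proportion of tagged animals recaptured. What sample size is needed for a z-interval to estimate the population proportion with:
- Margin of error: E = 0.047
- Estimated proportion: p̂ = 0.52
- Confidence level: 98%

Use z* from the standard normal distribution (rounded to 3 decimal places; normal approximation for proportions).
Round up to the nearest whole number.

Using z* for proportion z-interval (normal approximation).

For 98% confidence, z* = 2.326 (from standard normal table)

Sample size formula for proportion z-interval: n = z*²p̂(1-p̂)/E²

n = 2.326² × 0.52 × 0.48 / 0.047²
  = 5.410276 × 0.2496 / 0.002209
  = 611.3196

Round up to the nearest whole number: n = 612

612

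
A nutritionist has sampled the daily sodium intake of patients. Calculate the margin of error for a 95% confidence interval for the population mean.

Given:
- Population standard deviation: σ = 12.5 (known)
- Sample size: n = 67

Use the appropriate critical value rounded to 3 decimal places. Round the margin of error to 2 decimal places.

The population standard deviation σ is known, so use the z-interval margin of error formula.

For 95% confidence, z* = 1.96 (from standard normal table)

Margin of error formula for z-interval: E = z* × σ/√n

E = 1.96 × 12.5/√67
  = 1.96 × 1.527118
  = 2.9932

Rounded to 2 decimal places:

2.99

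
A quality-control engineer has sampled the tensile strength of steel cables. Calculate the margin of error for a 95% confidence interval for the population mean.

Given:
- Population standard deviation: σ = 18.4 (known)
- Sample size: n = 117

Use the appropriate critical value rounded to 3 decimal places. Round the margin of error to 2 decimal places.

The population standard deviation σ is known, so use the z-interval margin of error formula.

For 95% confidence, z* = 1.96 (from standard normal table)

Margin of error formula for z-interval: E = z* × σ/√n

E = 1.96 × 18.4/√117
  = 1.96 × 1.701081
  = 3.3341

Rounded to 2 decimal places:

3.33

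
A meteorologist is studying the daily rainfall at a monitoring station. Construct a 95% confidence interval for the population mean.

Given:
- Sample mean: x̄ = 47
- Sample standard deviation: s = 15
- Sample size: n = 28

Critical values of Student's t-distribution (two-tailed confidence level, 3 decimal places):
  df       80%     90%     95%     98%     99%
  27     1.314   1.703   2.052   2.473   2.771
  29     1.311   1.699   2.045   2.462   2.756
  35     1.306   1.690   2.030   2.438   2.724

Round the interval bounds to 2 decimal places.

The population standard deviation σ is unknown (only the sample standard deviation s is given), so use a t-interval with df = n - 1 = 28 - 1 = 27.

For 95% confidence with df = 27, t* = 2.052 (from t-table)

Standard error: SE = s/√n = 15/√28 = 2.834734

Margin of error: E = t* × SE = 2.052 × 2.834734 = 5.8169

T-interval: x̄ ± E = 47 ± 5.8169 = (41.1831, 52.8169)

Rounded to 2 decimal places:

(41.18, 52.82)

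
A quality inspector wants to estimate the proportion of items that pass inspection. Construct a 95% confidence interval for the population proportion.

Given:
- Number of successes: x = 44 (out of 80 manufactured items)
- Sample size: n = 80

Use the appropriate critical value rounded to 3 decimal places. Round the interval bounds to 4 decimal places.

Sample proportion: p̂ = 44/80 = 0.550000

Check conditions for normal approximation:
  np̂ = 44 ≥ 10 ✓
  n(1-p̂) = 36 ≥ 10 ✓

The sample is large enough, so use a z-interval (normal approximation) for the proportion.

For 95% confidence, z* = 1.96 (from standard normal table)

Standard error: SE = √(p̂(1-p̂)/n) = √(0.550000×0.450000/80) = 0.05562149

Margin of error: E = z* × SE = 1.96 × 0.05562149 = 0.109018

Z-interval: p̂ ± E = 0.550000 ± 0.109018 = (0.440982, 0.659018)

Rounded to 4 decimal places:

(0.4410, 0.6590)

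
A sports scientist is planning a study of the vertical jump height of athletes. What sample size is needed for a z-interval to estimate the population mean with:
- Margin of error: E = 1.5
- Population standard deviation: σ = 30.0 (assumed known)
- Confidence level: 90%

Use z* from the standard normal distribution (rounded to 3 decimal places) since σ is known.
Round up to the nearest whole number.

Using z* since population σ is known (z-interval formula).

For 90% confidence, z* = 1.645 (from standard normal table)

Sample size formula for z-interval: n = (z*σ/E)²

n = (1.645 × 30.0 / 1.5)²
  = (32.900000)²
  = 1082.4100

Round up to the nearest whole number: n = 1083

1083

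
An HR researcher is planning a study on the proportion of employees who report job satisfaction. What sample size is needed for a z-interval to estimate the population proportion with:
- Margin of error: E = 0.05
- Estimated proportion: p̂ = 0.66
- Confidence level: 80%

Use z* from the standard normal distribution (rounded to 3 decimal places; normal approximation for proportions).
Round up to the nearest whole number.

Using z* for proportion z-interval (normal approximation).

For 80% confidence, z* = 1.282 (from standard normal table)

Sample size formula for proportion z-interval: n = z*²p̂(1-p̂)/E²

n = 1.282² × 0.66 × 0.34 / 0.05²
  = 1.643524 × 0.2244 / 0.0025
  = 147.5227

Round up to the nearest whole number: n = 148

148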